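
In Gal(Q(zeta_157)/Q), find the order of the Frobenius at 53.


The Frobenius at p in Gal(Q(zeta_n)/Q) = (Z/nZ)* is the class of p, so its order is ord_157(53), the smallest k >= 1 with 53^k = 1 mod 157.
n = 157 = 157, phi(157) = 156; the order divides phi(n).
Divisors of 156: 1, 2, 3, 4, 6, 12, 13, 26, 39, 52, 78, 156
Repeated squaring mod 157: 53^1 = 53, 53^2 = 140, 53^4 = 132, 53^8 = 154, 53^16 = 9, 53^32 = 81, 53^64 = 124, 53^128 = 147
Test divisors in increasing order:
  k=1: 53^1 = 53 mod 157
  k=2: 53^2 = 140 mod 157
  k=3: 53^3 = 140 * 53 = 41 mod 157
  k=4: 53^4 = 132 mod 157
  k=6: 53^6 = 132 * 140 = 111 mod 157
  k=12: 53^12 = 154 * 132 = 75 mod 157
  k=13: 53^13 = 154 * 132 * 53 = 50 mod 157
  k=26: 53^26 = 9 * 154 * 140 = 145 mod 157
  k=39: 53^39 = 81 * 132 * 140 * 53 = 28 mod 157
  k=52: 53^52 = 81 * 9 * 132 = 144 mod 157
  k=78: 53^78 = 124 * 154 * 132 * 140 = 156 mod 157
  k=156: 53^156 = 147 * 9 * 154 * 132 = 1 mod 157  <- first divisor giving 1
Order = 156

156


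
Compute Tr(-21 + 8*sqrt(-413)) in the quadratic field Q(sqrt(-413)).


Tr(a + b*sqrt(d)) = (a + b*sqrt(d)) + (a - b*sqrt(d)) = 2a
= 2 * (-21)
= -42

-42


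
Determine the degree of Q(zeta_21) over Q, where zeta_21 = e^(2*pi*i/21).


The degree equals Euler's totient phi(21).
21 = 3 * 7
phi(21) = 12

12


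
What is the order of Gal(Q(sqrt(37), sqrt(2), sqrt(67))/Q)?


The 3 square roots of distinct primes are multiplicatively independent over Q,
so [K:Q] = 2^3 and Gal(K/Q) is isomorphic to (Z/2Z)^3.
|Gal| = 2^3 = 8

8


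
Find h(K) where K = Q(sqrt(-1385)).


K = Q(sqrt(-1385)). d mod 4 = 3, so D = disc(K) = 4d = -5540
h(K) equals the number of primitive reduced positive-definite forms (a, b, c) = a*x^2 + b*x*y + c*y^2 with b^2 - 4ac = D,
where reduced means |b| <= a <= c, with b >= 0 whenever |b| = a or a = c, and primitive means gcd(a, b, c) = 1.
Reduced forces 3a^2 <= |D| = 5540, so 1 <= a <= 42; b must have the parity of D, and c = (b^2 - D)/(4a) must be an integer >= a.
Enumerate a = 1..42, b in [-a, a]:
  a=1: (1, 0, 1385)  [1]
  a=2: (2, 2, 693)  [1]
  a=3: (3, -2, 462), (3, 2, 462)  [2]
  a=4: none
  a=5: (5, 0, 277)  [1]
  a=6: (6, -2, 231), (6, 2, 231)  [2]
  a=7: (7, -2, 198), (7, 2, 198)  [2]
  a=8: none
  a=9: (9, -2, 154), (9, 2, 154)  [2]
  a=10: (10, 10, 141)  [1]
  a=11: (11, -2, 126), (11, 2, 126)  [2]
  a=12..13: none
  a=14: (14, -2, 99), (14, 2, 99)  [2]
  a=15: (15, -10, 94), (15, 10, 94)  [2]
  a=16: none
  a=17: (17, -6, 82), (17, 6, 82)  [2]
  a=18: (18, -2, 77), (18, 2, 77)  [2]
  a=19..20: none
  a=21: (21, -16, 69), (21, -2, 66), (21, 2, 66), (21, 16, 69)  [4]
  a=22: (22, -2, 63), (22, 2, 63)  [2]
  a=23: (23, -16, 63), (23, 16, 63)  [2]
  a=24..26: none
  a=27: (27, -20, 55), (27, 20, 55)  [2]
  a=28: none
  a=29: (29, -12, 49), (29, 12, 49)  [2]
  a=30: (30, -10, 47), (30, 10, 47)  [2]
  a=31: (31, -28, 51), (31, 28, 51)  [2]
  a=32: none
  a=33: (33, -20, 45), (33, -2, 42), (33, 2, 42), (33, 20, 45)  [4]
  a=34: (34, -6, 41), (34, 6, 41)  [2]
  a=35: (35, -30, 46), (35, 30, 46)  [2]
  a=36: none
  a=37: (37, -26, 42), (37, 26, 42)  [2]
  a=38..42: none
Total reduced forms: 1 + 1 + 2 + 1 + 2 + 2 + 2 + 1 + 2 + 2 + 2 + 2 + 2 + 4 + 2 + 2 + 2 + 2 + 2 + 2 + 4 + 2 + 2 + 2 = 48
h = 48

48


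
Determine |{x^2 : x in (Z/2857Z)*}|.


For prime p, the number of non-zero quadratic residues is (p-1)/2.
= (2857-1)/2
= 1428

1428


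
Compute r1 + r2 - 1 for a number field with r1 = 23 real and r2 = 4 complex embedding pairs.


By Dirichlet's unit theorem:
rank = r1 + r2 - 1
= 23 + 4 - 1
= 26

26


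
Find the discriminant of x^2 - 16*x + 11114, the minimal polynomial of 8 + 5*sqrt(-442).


The element 8 + 5*sqrt(-442) has minimal polynomial:
x^2 - 16*x + 11114
Discriminant = (-16)^2 - 4*(11114)
= 256 - 44456
= -44200

-44200


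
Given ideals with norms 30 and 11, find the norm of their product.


N(IJ) = N(I) * N(J)
= 30 * 11
= 330

330


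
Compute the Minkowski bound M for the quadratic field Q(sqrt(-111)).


d = -111, d mod 4 = 1, so disc(K) = d = -111; |disc(K)| = 111
Imaginary quadratic field, so n = 2, s = r2 = 1, r1 = 0
M = (n!/n^n) * (4/pi)^s * sqrt(|disc(K)|) = (2!/2^2) * (4/pi)^1 * sqrt(111)
= 0.5 * 1.273240 * 10.535654
= 6.7072

6.7072


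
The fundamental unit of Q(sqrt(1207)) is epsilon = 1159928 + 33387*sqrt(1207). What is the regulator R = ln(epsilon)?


epsilon = 1159928 + 33387*sqrt(1207)
= 2.3199e+06
R = ln(2.3199e+06)
= 14.6570

14.6570


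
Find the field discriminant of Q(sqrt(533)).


For K = Q(sqrt(d)) with d squarefree: disc(K) = d if d = 1 mod 4, and disc(K) = 4d if d = 2 or 3 mod 4.
Here d = 533, and d mod 4 = 1.
d = 1 mod 4 (O_K = Z[(1+sqrt(d))/2]), so disc(K) = d = 533

533


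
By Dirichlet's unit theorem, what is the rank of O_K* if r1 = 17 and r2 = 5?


By Dirichlet's unit theorem:
rank = r1 + r2 - 1
= 17 + 5 - 1
= 21

21


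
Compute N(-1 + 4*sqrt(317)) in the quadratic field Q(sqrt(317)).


N(a + b*sqrt(d)) = a^2 - d*b^2
= (-1)^2 - (317)*(4)^2
= 1 - 5072
= -5071

-5071


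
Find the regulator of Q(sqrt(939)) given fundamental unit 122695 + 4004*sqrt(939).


epsilon = 122695 + 4004*sqrt(939)
= 245390.0000
R = ln(245390.0000)
= 12.4106

12.4106


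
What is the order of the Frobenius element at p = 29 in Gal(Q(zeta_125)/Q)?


The Frobenius at p in Gal(Q(zeta_n)/Q) = (Z/nZ)* is the class of p, so its order is ord_125(29), the smallest k >= 1 with 29^k = 1 mod 125.
n = 125 = 5^3, phi(125) = 100; the order divides phi(n).
Divisors of 100: 1, 2, 4, 5, 10, 20, 25, 50, 100
Repeated squaring mod 125: 29^1 = 29, 29^2 = 91, 29^4 = 31, 29^8 = 86, 29^16 = 21, 29^32 = 66, 29^64 = 106
Test divisors in increasing order:
  k=1: 29^1 = 29 mod 125
  k=2: 29^2 = 91 mod 125
  k=4: 29^4 = 31 mod 125
  k=5: 29^5 = 31 * 29 = 24 mod 125
  k=10: 29^10 = 86 * 91 = 76 mod 125
  k=20: 29^20 = 21 * 31 = 26 mod 125
  k=25: 29^25 = 21 * 86 * 29 = 124 mod 125
  k=50: 29^50 = 66 * 21 * 91 = 1 mod 125  <- first divisor giving 1
Order = 50

50


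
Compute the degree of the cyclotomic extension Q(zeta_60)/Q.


The degree equals Euler's totient phi(60).
60 = 2^2 * 3 * 5
phi(60) = 16

16


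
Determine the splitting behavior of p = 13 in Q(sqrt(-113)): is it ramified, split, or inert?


K = Q(sqrt(-113)). Since d mod 4 = 3, disc(K) = -452.
Check p | disc: -452 mod 13 = 3.
p does not divide disc. Compute Legendre symbol (d/p):
4^((13-1)/2) mod 13 = 1
(d/p) = 1, so p splits: (p) = P*P' with e=1, f=1, g=2.
Therefore p is split.

split


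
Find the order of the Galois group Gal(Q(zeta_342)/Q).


|Gal(Q(zeta_342)/Q)| = phi(342)
= 108

108


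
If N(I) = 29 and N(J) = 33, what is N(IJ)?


N(IJ) = N(I) * N(J)
= 29 * 33
= 957

957


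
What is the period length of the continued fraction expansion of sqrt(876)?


Run the CF algorithm for sqrt(876).
a_0 = floor(sqrt(876)) = 29; set m_0=0, q_0=1.
Recurrence: m' = q*a - m,  q' = (d - m'^2)/q,  a' = floor((a_0 + m')/q').
  step 1: m=29, q=35, a=1
  step 2: m=6, q=24, a=1
  step 3: m=18, q=23, a=2
  step 4: m=28, q=4, a=14
  step 5: m=28, q=23, a=2
  step 6: m=18, q=24, a=1
  step 7: m=6, q=35, a=1
  step 8: m=29, q=1, a=58
a_8 = 2*a_0 = 58, so the period closes here.
sqrt(876) = [29; 1, 1, 2, 14, 2, 1, 1, 58]
Period length = 8

8


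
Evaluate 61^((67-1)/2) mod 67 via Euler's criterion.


p = 67 is prime and the exponent is (p-1)/2 = 33, so by Euler's criterion 61^33 = (61/67) = +1 or -1 mod 67.
Compute by square-and-multiply:
  33 = 32 + 1 (binary 100001)
  Repeated squaring mod 67: 61^1 = 61, 61^2 = 36, 61^4 = 23, 61^8 = 60, 61^16 = 49, 61^32 = 56
  61^33 = 61^32 * 61^1 = 56 * 61 mod 67
    56 * 61 = 3416 = 66 mod 67
  61^33 = 66 mod 67
Result 66 = p - 1 = -1 mod 67: 61 is a quadratic non-residue mod 67. As a residue in [0, p-1] the value is 66.
61^33 mod 67 = 66

66


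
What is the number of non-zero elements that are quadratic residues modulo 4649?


For prime p, the number of non-zero quadratic residues is (p-1)/2.
= (4649-1)/2
= 2324

2324


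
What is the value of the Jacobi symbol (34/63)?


Compute (34/63) via quadratic reciprocity:
  pull out 2: (2/63) = +1  (since 63 mod 8 = 7)
  reciprocity: (17/63) -> +(63/17)
  reduce: (12/17)
  pull out 2: (2/17) = +1  (since 17 mod 8 = 1)
  pull out 2: (2/17) = +1  (since 17 mod 8 = 1)
  reciprocity: (3/17) -> +(17/3)
  reduce: (2/3)
  pull out 2: (2/3) = -1  (since 3 mod 8 = 3)
  (1/3) = 1
Product of signs = -1

-1


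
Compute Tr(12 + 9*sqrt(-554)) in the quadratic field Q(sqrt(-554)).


Tr(a + b*sqrt(d)) = (a + b*sqrt(d)) + (a - b*sqrt(d)) = 2a
= 2 * (12)
= 24

24


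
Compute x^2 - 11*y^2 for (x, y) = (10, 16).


x^2 - d*y^2
= 10^2 - 11*16^2
= 100 - 2816
= -2716

-2716


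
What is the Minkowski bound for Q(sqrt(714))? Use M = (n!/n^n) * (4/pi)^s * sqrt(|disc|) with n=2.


d = 714, d mod 4 = 2, so disc(K) = 4d = 2856; |disc(K)| = 2856
Real quadratic field, so n = 2, s = r2 = 0, r1 = 2
M = (n!/n^n) * (4/pi)^s * sqrt(|disc(K)|) = (2!/2^2) * (4/pi)^0 * sqrt(2856)
= 0.5 * 1.000000 * 53.441557
= 26.7208

26.7208


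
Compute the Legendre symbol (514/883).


p = 883 is prime, so compute (514/883) with the reciprocity algorithm (Jacobi-symbol steps: pull out 2s via (2/n), flip via reciprocity, reduce):
  pull out 2: (2/883) = -1  (since 883 mod 8 = 3)
  reciprocity: (257/883) -> +(883/257)
  reduce: (112/257)
  pull out 2: (2/257) = +1  (since 257 mod 8 = 1)
  pull out 2: (2/257) = +1  (since 257 mod 8 = 1)
  pull out 2: (2/257) = +1  (since 257 mod 8 = 1)
  pull out 2: (2/257) = +1  (since 257 mod 8 = 1)
  reciprocity: (7/257) -> +(257/7)
  reduce: (5/7)
  reciprocity: (5/7) -> +(7/5)
  reduce: (2/5)
  pull out 2: (2/5) = -1  (since 5 mod 8 = 5)
  (1/5) = 1
Product of signs = 1
(514/883) = 1

1


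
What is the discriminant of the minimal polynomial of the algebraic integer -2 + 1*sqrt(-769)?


The element -2 + 1*sqrt(-769) has minimal polynomial:
x^2 + 4*x + 773
Discriminant = (4)^2 - 4*(773)
= 16 - 3092
= -3076

-3076


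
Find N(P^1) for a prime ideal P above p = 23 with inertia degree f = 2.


N(P^a) = p^(a*f)
= 23^(1*2)
= 23^2
= 529

529


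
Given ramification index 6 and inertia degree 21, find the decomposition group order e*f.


|D_P| = e * f
= 6 * 21
= 126

126


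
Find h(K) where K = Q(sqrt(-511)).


K = Q(sqrt(-511)). d mod 4 = 1, so D = disc(K) = d = -511
h(K) equals the number of primitive reduced positive-definite forms (a, b, c) = a*x^2 + b*x*y + c*y^2 with b^2 - 4ac = D,
where reduced means |b| <= a <= c, with b >= 0 whenever |b| = a or a = c, and primitive means gcd(a, b, c) = 1.
Reduced forces 3a^2 <= |D| = 511, so 1 <= a <= 13; b must have the parity of D, and c = (b^2 - D)/(4a) must be an integer >= a.
Enumerate a = 1..13, b in [-a, a]:
  a=1: (1, 1, 128)  [1]
  a=2: (2, -1, 64), (2, 1, 64)  [2]
  a=3: none
  a=4: (4, -1, 32), (4, 1, 32)  [2]
  a=5: (5, -3, 26), (5, 3, 26)  [2]
  a=6: none
  a=7: (7, 7, 20)  [1]
  a=8: (8, -1, 16), (8, 1, 16)  [2]
  a=9: none
  a=10: (10, -7, 14), (10, -3, 13), (10, 3, 13), (10, 7, 14)  [4]
  a=11..13: none
Total reduced forms: 1 + 2 + 2 + 2 + 1 + 2 + 4 = 14
h = 14

14


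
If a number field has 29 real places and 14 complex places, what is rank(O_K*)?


By Dirichlet's unit theorem:
rank = r1 + r2 - 1
= 29 + 14 - 1
= 42

42


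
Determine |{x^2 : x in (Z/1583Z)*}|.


For prime p, the number of non-zero quadratic residues is (p-1)/2.
= (1583-1)/2
= 791

791


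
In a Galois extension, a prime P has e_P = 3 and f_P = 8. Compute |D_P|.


|D_P| = e * f
= 3 * 8
= 24

24


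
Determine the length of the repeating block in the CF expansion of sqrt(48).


Run the CF algorithm for sqrt(48).
a_0 = floor(sqrt(48)) = 6; set m_0=0, q_0=1.
Recurrence: m' = q*a - m,  q' = (d - m'^2)/q,  a' = floor((a_0 + m')/q').
  step 1: m=6, q=12, a=1
  step 2: m=6, q=1, a=12
a_2 = 2*a_0 = 12, so the period closes here.
sqrt(48) = [6; 1, 12]
Period length = 2

2


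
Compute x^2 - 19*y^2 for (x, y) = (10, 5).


x^2 - d*y^2
= 10^2 - 19*5^2
= 100 - 475
= -375

-375


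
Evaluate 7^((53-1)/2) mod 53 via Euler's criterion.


p = 53 is prime and the exponent is (p-1)/2 = 26, so by Euler's criterion 7^26 = (7/53) = +1 or -1 mod 53.
Compute by square-and-multiply:
  26 = 16 + 8 + 2 (binary 11010)
  Repeated squaring mod 53: 7^1 = 7, 7^2 = 49, 7^4 = 16, 7^8 = 44, 7^16 = 28
  7^26 = 7^16 * 7^8 * 7^2 = 28 * 44 * 49 mod 53
    28 * 44 = 1232 = 13 mod 53
    13 * 49 = 637 = 1 mod 53
  7^26 = 1 mod 53
Result 1: 7 is a quadratic residue mod 53.
7^26 mod 53 = 1

1


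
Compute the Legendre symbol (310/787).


p = 787 is prime, so compute (310/787) with the reciprocity algorithm (Jacobi-symbol steps: pull out 2s via (2/n), flip via reciprocity, reduce):
  pull out 2: (2/787) = -1  (since 787 mod 8 = 3)
  reciprocity: (155/787) -> -(787/155)
  reduce: (12/155)
  pull out 2: (2/155) = -1  (since 155 mod 8 = 3)
  pull out 2: (2/155) = -1  (since 155 mod 8 = 3)
  reciprocity: (3/155) -> -(155/3)
  reduce: (2/3)
  pull out 2: (2/3) = -1  (since 3 mod 8 = 3)
  (1/3) = 1
Product of signs = 1
(310/787) = 1

1


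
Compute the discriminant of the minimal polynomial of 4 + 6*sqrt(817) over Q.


The element 4 + 6*sqrt(817) has minimal polynomial:
x^2 - 8*x - 29396
Discriminant = (-8)^2 - 4*(-29396)
= 64 + 117584
= 117648

117648


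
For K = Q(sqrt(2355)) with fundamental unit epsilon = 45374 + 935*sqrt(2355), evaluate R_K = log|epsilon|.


epsilon = 45374 + 935*sqrt(2355)
= 90748.0000
R = ln(90748.0000)
= 11.4158

11.4158


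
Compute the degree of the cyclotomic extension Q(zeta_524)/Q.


The degree equals Euler's totient phi(524).
524 = 2^2 * 131
phi(524) = 260

260


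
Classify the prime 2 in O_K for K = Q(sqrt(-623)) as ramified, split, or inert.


K = Q(sqrt(-623)). Since d mod 4 = 1, disc(K) = -623.
Check p | disc: -623 mod 2 = 1.
p=2 does not divide disc (d is 1 mod 4). 2 splits iff d = 1 mod 8.
d mod 8 = 1, so (d/2) = 1.
(d/p) = 1, so p splits: (p) = P*P' with e=1, f=1, g=2.
Therefore p is split.

split


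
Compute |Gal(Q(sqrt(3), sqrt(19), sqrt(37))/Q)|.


The 3 square roots of distinct primes are multiplicatively independent over Q,
so [K:Q] = 2^3 and Gal(K/Q) is isomorphic to (Z/2Z)^3.
|Gal| = 2^3 = 8

8


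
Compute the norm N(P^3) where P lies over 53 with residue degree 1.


N(P^a) = p^(a*f)
= 53^(3*1)
= 53^3
= 148877

148877


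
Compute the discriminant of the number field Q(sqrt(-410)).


For K = Q(sqrt(d)) with d squarefree: disc(K) = d if d = 1 mod 4, and disc(K) = 4d if d = 2 or 3 mod 4.
Here d = -410, and d mod 4 = 2.
d = 2 mod 4, not 1 (O_K = Z[sqrt(d)]), so disc(K) = 4d = 4 * (-410) = -1640

-1640


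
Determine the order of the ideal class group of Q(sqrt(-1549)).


K = Q(sqrt(-1549)). d mod 4 = 3, so D = disc(K) = 4d = -6196
h(K) equals the number of primitive reduced positive-definite forms (a, b, c) = a*x^2 + b*x*y + c*y^2 with b^2 - 4ac = D,
where reduced means |b| <= a <= c, with b >= 0 whenever |b| = a or a = c, and primitive means gcd(a, b, c) = 1.
Reduced forces 3a^2 <= |D| = 6196, so 1 <= a <= 45; b must have the parity of D, and c = (b^2 - D)/(4a) must be an integer >= a.
Enumerate a = 1..45, b in [-a, a]:
  a=1: (1, 0, 1549)  [1]
  a=2: (2, 2, 775)  [1]
  a=3..4: none
  a=5: (5, -2, 310), (5, 2, 310)  [2]
  a=6..9: none
  a=10: (10, -2, 155), (10, 2, 155)  [2]
  a=11..16: none
  a=17: (17, -14, 94), (17, 14, 94)  [2]
  a=18: none
  a=19: (19, -6, 82), (19, 6, 82)  [2]
  a=20..24: none
  a=25: (25, -2, 62), (25, 2, 62)  [2]
  a=26..30: none
  a=31: (31, -2, 50), (31, 2, 50)  [2]
  a=32..33: none
  a=34: (34, -14, 47), (34, 14, 47)  [2]
  a=35..37: none
  a=38: (38, -6, 41), (38, 6, 41)  [2]
  a=39..45: none
Total reduced forms: 1 + 1 + 2 + 2 + 2 + 2 + 2 + 2 + 2 + 2 = 18
h = 18

18


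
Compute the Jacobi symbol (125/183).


Compute (125/183) via quadratic reciprocity:
  reciprocity: (125/183) -> +(183/125)
  reduce: (58/125)
  pull out 2: (2/125) = -1  (since 125 mod 8 = 5)
  reciprocity: (29/125) -> +(125/29)
  reduce: (9/29)
  reciprocity: (9/29) -> +(29/9)
  reduce: (2/9)
  pull out 2: (2/9) = +1  (since 9 mod 8 = 1)
  (1/9) = 1
Product of signs = -1

-1


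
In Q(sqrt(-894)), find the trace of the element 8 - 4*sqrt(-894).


Tr(a + b*sqrt(d)) = (a + b*sqrt(d)) + (a - b*sqrt(d)) = 2a
= 2 * (8)
= 16

16


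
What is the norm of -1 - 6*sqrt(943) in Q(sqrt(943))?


N(a + b*sqrt(d)) = a^2 - d*b^2
= (-1)^2 - (943)*(-6)^2
= 1 - 33948
= -33947

-33947


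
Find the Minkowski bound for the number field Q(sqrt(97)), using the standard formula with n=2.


d = 97, d mod 4 = 1, so disc(K) = d = 97; |disc(K)| = 97
Real quadratic field, so n = 2, s = r2 = 0, r1 = 2
M = (n!/n^n) * (4/pi)^s * sqrt(|disc(K)|) = (2!/2^2) * (4/pi)^0 * sqrt(97)
= 0.5 * 1.000000 * 9.848858
= 4.9244

4.9244


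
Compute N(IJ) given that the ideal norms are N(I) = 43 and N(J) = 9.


N(IJ) = N(I) * N(J)
= 43 * 9
= 387

387


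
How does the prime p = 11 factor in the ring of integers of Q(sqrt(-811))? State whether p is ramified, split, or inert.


K = Q(sqrt(-811)). Since d mod 4 = 1, disc(K) = -811.
Check p | disc: -811 mod 11 = 3.
p does not divide disc. Compute Legendre symbol (d/p):
3^((11-1)/2) mod 11 = 1
(d/p) = 1, so p splits: (p) = P*P' with e=1, f=1, g=2.
Therefore p is split.

split


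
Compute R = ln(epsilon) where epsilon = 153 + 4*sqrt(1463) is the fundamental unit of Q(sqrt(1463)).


epsilon = 153 + 4*sqrt(1463)
= 305.9967
R = ln(305.9967)
= 5.7236

5.7236


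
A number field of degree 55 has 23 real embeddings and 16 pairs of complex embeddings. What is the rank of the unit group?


By Dirichlet's unit theorem:
rank = r1 + r2 - 1
= 23 + 16 - 1
= 38

38


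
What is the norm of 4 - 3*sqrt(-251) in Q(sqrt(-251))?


N(a + b*sqrt(d)) = a^2 - d*b^2
= (4)^2 - (-251)*(-3)^2
= 16 + 2259
= 2275

2275


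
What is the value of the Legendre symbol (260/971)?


p = 971 is prime, so compute (260/971) with the reciprocity algorithm (Jacobi-symbol steps: pull out 2s via (2/n), flip via reciprocity, reduce):
  pull out 2: (2/971) = -1  (since 971 mod 8 = 3)
  pull out 2: (2/971) = -1  (since 971 mod 8 = 3)
  reciprocity: (65/971) -> +(971/65)
  reduce: (61/65)
  reciprocity: (61/65) -> +(65/61)
  reduce: (4/61)
  pull out 2: (2/61) = -1  (since 61 mod 8 = 5)
  pull out 2: (2/61) = -1  (since 61 mod 8 = 5)
  (1/61) = 1
Product of signs = 1
(260/971) = 1

1


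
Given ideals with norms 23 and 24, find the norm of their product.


N(IJ) = N(I) * N(J)
= 23 * 24
= 552

552


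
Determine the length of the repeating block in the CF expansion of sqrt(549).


Run the CF algorithm for sqrt(549).
a_0 = floor(sqrt(549)) = 23; set m_0=0, q_0=1.
Recurrence: m' = q*a - m,  q' = (d - m'^2)/q,  a' = floor((a_0 + m')/q').
  step 1: m=23, q=20, a=2
  step 2: m=17, q=13, a=3
  step 3: m=22, q=5, a=9
  step 4: m=23, q=4, a=11
  step 5: m=21, q=27, a=1
  step 6: m=6, q=19, a=1
  step 7: m=13, q=20, a=1
  step 8: m=7, q=25, a=1
  step 9: m=18, q=9, a=4
  step 10: m=18, q=25, a=1
  step 11: m=7, q=20, a=1
  step 12: m=13, q=19, a=1
  step 13: m=6, q=27, a=1
  step 14: m=21, q=4, a=11
  step 15: m=23, q=5, a=9
  step 16: m=22, q=13, a=3
  step 17: m=17, q=20, a=2
  step 18: m=23, q=1, a=46
a_18 = 2*a_0 = 46, so the period closes here.
sqrt(549) = [23; 2, 3, 9, 11, 1, 1, 1, 1, 4, 1, 1, 1, 1, 11, 9, 3, 2, 46]
Period length = 18

18


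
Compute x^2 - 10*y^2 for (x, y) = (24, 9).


x^2 - d*y^2
= 24^2 - 10*9^2
= 576 - 810
= -234

-234


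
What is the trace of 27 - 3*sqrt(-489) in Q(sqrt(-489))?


Tr(a + b*sqrt(d)) = (a + b*sqrt(d)) + (a - b*sqrt(d)) = 2a
= 2 * (27)
= 54

54


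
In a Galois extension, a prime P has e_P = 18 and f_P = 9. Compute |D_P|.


|D_P| = e * f
= 18 * 9
= 162

162


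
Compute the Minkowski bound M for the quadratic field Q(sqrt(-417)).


d = -417, d mod 4 = 3, so disc(K) = 4d = -1668; |disc(K)| = 1668
Imaginary quadratic field, so n = 2, s = r2 = 1, r1 = 0
M = (n!/n^n) * (4/pi)^s * sqrt(|disc(K)|) = (2!/2^2) * (4/pi)^1 * sqrt(1668)
= 0.5 * 1.273240 * 40.841156
= 26.0003

26.0003


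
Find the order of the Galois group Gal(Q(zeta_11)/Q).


|Gal(Q(zeta_11)/Q)| = phi(11)
= 10

10


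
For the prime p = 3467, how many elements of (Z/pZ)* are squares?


For prime p, the number of non-zero quadratic residues is (p-1)/2.
= (3467-1)/2
= 1733

1733


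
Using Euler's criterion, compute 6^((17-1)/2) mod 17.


p = 17 is prime and the exponent is (p-1)/2 = 8, so by Euler's criterion 6^8 = (6/17) = +1 or -1 mod 17.
Compute by square-and-multiply:
  8 = 8 (binary 1000)
  Repeated squaring mod 17: 6^1 = 6, 6^2 = 2, 6^4 = 4, 6^8 = 16
  6^8 = 16 mod 17
Result 16 = p - 1 = -1 mod 17: 6 is a quadratic non-residue mod 17. As a residue in [0, p-1] the value is 16.
6^8 mod 17 = 16

16


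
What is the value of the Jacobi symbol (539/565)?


Compute (539/565) via quadratic reciprocity:
  reciprocity: (539/565) -> +(565/539)
  reduce: (26/539)
  pull out 2: (2/539) = -1  (since 539 mod 8 = 3)
  reciprocity: (13/539) -> +(539/13)
  reduce: (6/13)
  pull out 2: (2/13) = -1  (since 13 mod 8 = 5)
  reciprocity: (3/13) -> +(13/3)
  reduce: (1/3)
  (1/3) = 1
Product of signs = 1

1


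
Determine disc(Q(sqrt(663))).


For K = Q(sqrt(d)) with d squarefree: disc(K) = d if d = 1 mod 4, and disc(K) = 4d if d = 2 or 3 mod 4.
Here d = 663, and d mod 4 = 3.
d = 3 mod 4, not 1 (O_K = Z[sqrt(d)]), so disc(K) = 4d = 4 * (663) = 2652

2652


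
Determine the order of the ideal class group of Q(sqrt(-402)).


K = Q(sqrt(-402)). d mod 4 = 2, so D = disc(K) = 4d = -1608
h(K) equals the number of primitive reduced positive-definite forms (a, b, c) = a*x^2 + b*x*y + c*y^2 with b^2 - 4ac = D,
where reduced means |b| <= a <= c, with b >= 0 whenever |b| = a or a = c, and primitive means gcd(a, b, c) = 1.
Reduced forces 3a^2 <= |D| = 1608, so 1 <= a <= 23; b must have the parity of D, and c = (b^2 - D)/(4a) must be an integer >= a.
Enumerate a = 1..23, b in [-a, a]:
  a=1: (1, 0, 402)  [1]
  a=2: (2, 0, 201)  [1]
  a=3: (3, 0, 134)  [1]
  a=4..5: none
  a=6: (6, 0, 67)  [1]
  a=7: (7, -4, 58), (7, 4, 58)  [2]
  a=8..10: none
  a=11: (11, -8, 38), (11, 8, 38)  [2]
  a=12: none
  a=13: (13, -2, 31), (13, 2, 31)  [2]
  a=14: (14, -4, 29), (14, 4, 29)  [2]
  a=15..18: none
  a=19: (19, -8, 22), (19, 8, 22)  [2]
  a=20: none
  a=21: (21, -18, 23), (21, 18, 23)  [2]
  a=22..23: none
Total reduced forms: 1 + 1 + 1 + 1 + 2 + 2 + 2 + 2 + 2 + 2 = 16
h = 16

16


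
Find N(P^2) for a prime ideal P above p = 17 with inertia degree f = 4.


N(P^a) = p^(a*f)
= 17^(2*4)
= 17^8
= 6975757441

6975757441


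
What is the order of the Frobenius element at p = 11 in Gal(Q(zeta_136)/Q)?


The Frobenius at p in Gal(Q(zeta_n)/Q) = (Z/nZ)* is the class of p, so its order is ord_136(11), the smallest k >= 1 with 11^k = 1 mod 136.
n = 136 = 2^3 * 17, phi(136) = 64; the order divides phi(n).
Divisors of 64: 1, 2, 4, 8, 16, 32, 64
Repeated squaring mod 136: 11^1 = 11, 11^2 = 121, 11^4 = 89, 11^8 = 33, 11^16 = 1, 11^32 = 1, 11^64 = 1
Test divisors in increasing order:
  k=1: 11^1 = 11 mod 136
  k=2: 11^2 = 121 mod 136
  k=4: 11^4 = 89 mod 136
  k=8: 11^8 = 33 mod 136
  k=16: 11^16 = 1 mod 136  <- first divisor giving 1
Order = 16

16


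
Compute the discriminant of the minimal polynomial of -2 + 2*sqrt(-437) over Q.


The element -2 + 2*sqrt(-437) has minimal polynomial:
x^2 + 4*x + 1752
Discriminant = (4)^2 - 4*(1752)
= 16 - 7008
= -6992

-6992


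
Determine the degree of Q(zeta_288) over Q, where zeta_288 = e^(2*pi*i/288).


The degree equals Euler's totient phi(288).
288 = 2^5 * 3^2
phi(288) = 96

96


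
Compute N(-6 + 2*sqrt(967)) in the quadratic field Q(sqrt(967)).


N(a + b*sqrt(d)) = a^2 - d*b^2
= (-6)^2 - (967)*(2)^2
= 36 - 3868
= -3832

-3832


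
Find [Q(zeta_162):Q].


The degree equals Euler's totient phi(162).
162 = 2 * 3^4
phi(162) = 54

54


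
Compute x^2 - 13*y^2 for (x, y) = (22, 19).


x^2 - d*y^2
= 22^2 - 13*19^2
= 484 - 4693
= -4209

-4209


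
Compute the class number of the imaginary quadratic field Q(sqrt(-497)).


K = Q(sqrt(-497)). d mod 4 = 3, so D = disc(K) = 4d = -1988
h(K) equals the number of primitive reduced positive-definite forms (a, b, c) = a*x^2 + b*x*y + c*y^2 with b^2 - 4ac = D,
where reduced means |b| <= a <= c, with b >= 0 whenever |b| = a or a = c, and primitive means gcd(a, b, c) = 1.
Reduced forces 3a^2 <= |D| = 1988, so 1 <= a <= 25; b must have the parity of D, and c = (b^2 - D)/(4a) must be an integer >= a.
Enumerate a = 1..25, b in [-a, a]:
  a=1: (1, 0, 497)  [1]
  a=2: (2, 2, 249)  [1]
  a=3: (3, -2, 166), (3, 2, 166)  [2]
  a=4..5: none
  a=6: (6, -2, 83), (6, 2, 83)  [2]
  a=7: (7, 0, 71)  [1]
  a=8: none
  a=9: (9, -8, 57), (9, 8, 57)  [2]
  a=10: none
  a=11: (11, -6, 46), (11, 6, 46)  [2]
  a=12: none
  a=13: (13, -12, 41), (13, 12, 41)  [2]
  a=14: (14, 14, 39)  [1]
  a=15..16: none
  a=17: (17, -16, 33), (17, 16, 33)  [2]
  a=18: (18, -10, 29), (18, 10, 29)  [2]
  a=19: (19, -8, 27), (19, 8, 27)  [2]
  a=20: none
  a=21: (21, -14, 26), (21, 14, 26)  [2]
  a=22: (22, -6, 23), (22, 6, 23)  [2]
  a=23..25: none
Total reduced forms: 1 + 1 + 2 + 2 + 1 + 2 + 2 + 2 + 1 + 2 + 2 + 2 + 2 + 2 = 24
h = 24

24


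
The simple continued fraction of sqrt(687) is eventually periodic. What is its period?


Run the CF algorithm for sqrt(687).
a_0 = floor(sqrt(687)) = 26; set m_0=0, q_0=1.
Recurrence: m' = q*a - m,  q' = (d - m'^2)/q,  a' = floor((a_0 + m')/q').
  step 1: m=26, q=11, a=4
  step 2: m=18, q=33, a=1
  step 3: m=15, q=14, a=2
  step 4: m=13, q=37, a=1
  step 5: m=24, q=3, a=16
  step 6: m=24, q=37, a=1
  step 7: m=13, q=14, a=2
  step 8: m=15, q=33, a=1
  step 9: m=18, q=11, a=4
  step 10: m=26, q=1, a=52
a_10 = 2*a_0 = 52, so the period closes here.
sqrt(687) = [26; 4, 1, 2, 1, 16, 1, 2, 1, 4, 52]
Period length = 10

10


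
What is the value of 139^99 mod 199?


p = 199 is prime and the exponent is (p-1)/2 = 99, so by Euler's criterion 139^99 = (139/199) = +1 or -1 mod 199.
Compute by square-and-multiply:
  99 = 64 + 32 + 2 + 1 (binary 1100011)
  Repeated squaring mod 199: 139^1 = 139, 139^2 = 18, 139^4 = 125, 139^8 = 103, 139^16 = 62, 139^32 = 63, 139^64 = 188
  139^99 = 139^64 * 139^32 * 139^2 * 139^1 = 188 * 63 * 18 * 139 mod 199
    188 * 63 = 11844 = 103 mod 199
    103 * 18 = 1854 = 63 mod 199
    63 * 139 = 8757 = 1 mod 199
  139^99 = 1 mod 199
Result 1: 139 is a quadratic residue mod 199.
139^99 mod 199 = 1

1


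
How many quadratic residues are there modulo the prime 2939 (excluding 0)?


For prime p, the number of non-zero quadratic residues is (p-1)/2.
= (2939-1)/2
= 1469

1469


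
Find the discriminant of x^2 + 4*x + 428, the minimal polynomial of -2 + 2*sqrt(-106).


The element -2 + 2*sqrt(-106) has minimal polynomial:
x^2 + 4*x + 428
Discriminant = (4)^2 - 4*(428)
= 16 - 1712
= -1696

-1696


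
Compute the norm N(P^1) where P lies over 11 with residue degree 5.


N(P^a) = p^(a*f)
= 11^(1*5)
= 11^5
= 161051

161051


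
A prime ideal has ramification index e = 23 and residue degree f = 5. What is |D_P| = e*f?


|D_P| = e * f
= 23 * 5
= 115

115


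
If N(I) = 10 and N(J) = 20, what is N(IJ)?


N(IJ) = N(I) * N(J)
= 10 * 20
= 200

200


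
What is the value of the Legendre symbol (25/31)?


p = 31 is prime, so compute (25/31) with the reciprocity algorithm (Jacobi-symbol steps: pull out 2s via (2/n), flip via reciprocity, reduce):
  reciprocity: (25/31) -> +(31/25)
  reduce: (6/25)
  pull out 2: (2/25) = +1  (since 25 mod 8 = 1)
  reciprocity: (3/25) -> +(25/3)
  reduce: (1/3)
  (1/3) = 1
Product of signs = 1
(25/31) = 1

1


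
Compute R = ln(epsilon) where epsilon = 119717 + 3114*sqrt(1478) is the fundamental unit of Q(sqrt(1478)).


epsilon = 119717 + 3114*sqrt(1478)
= 239434.0000
R = ln(239434.0000)
= 12.3860

12.3860


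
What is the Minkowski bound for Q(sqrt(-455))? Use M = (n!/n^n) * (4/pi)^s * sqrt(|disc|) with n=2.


d = -455, d mod 4 = 1, so disc(K) = d = -455; |disc(K)| = 455
Imaginary quadratic field, so n = 2, s = r2 = 1, r1 = 0
M = (n!/n^n) * (4/pi)^s * sqrt(|disc(K)|) = (2!/2^2) * (4/pi)^1 * sqrt(455)
= 0.5 * 1.273240 * 21.330729
= 13.5796

13.5796


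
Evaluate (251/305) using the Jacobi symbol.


Compute (251/305) via quadratic reciprocity:
  reciprocity: (251/305) -> +(305/251)
  reduce: (54/251)
  pull out 2: (2/251) = -1  (since 251 mod 8 = 3)
  reciprocity: (27/251) -> -(251/27)
  reduce: (8/27)
  pull out 2: (2/27) = -1  (since 27 mod 8 = 3)
  pull out 2: (2/27) = -1  (since 27 mod 8 = 3)
  pull out 2: (2/27) = -1  (since 27 mod 8 = 3)
  (1/27) = 1
Product of signs = -1

-1


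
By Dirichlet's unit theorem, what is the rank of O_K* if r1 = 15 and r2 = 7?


By Dirichlet's unit theorem:
rank = r1 + r2 - 1
= 15 + 7 - 1
= 21

21


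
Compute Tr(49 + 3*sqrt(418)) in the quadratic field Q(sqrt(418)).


Tr(a + b*sqrt(d)) = (a + b*sqrt(d)) + (a - b*sqrt(d)) = 2a
= 2 * (49)
= 98

98


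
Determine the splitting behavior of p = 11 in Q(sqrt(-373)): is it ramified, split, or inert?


K = Q(sqrt(-373)). Since d mod 4 = 3, disc(K) = -1492.
Check p | disc: -1492 mod 11 = 4.
p does not divide disc. Compute Legendre symbol (d/p):
1^((11-1)/2) mod 11 = 1
(d/p) = 1, so p splits: (p) = P*P' with e=1, f=1, g=2.
Therefore p is split.

split


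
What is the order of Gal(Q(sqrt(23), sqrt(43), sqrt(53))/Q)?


The 3 square roots of distinct primes are multiplicatively independent over Q,
so [K:Q] = 2^3 and Gal(K/Q) is isomorphic to (Z/2Z)^3.
|Gal| = 2^3 = 8

8


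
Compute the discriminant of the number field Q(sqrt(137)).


For K = Q(sqrt(d)) with d squarefree: disc(K) = d if d = 1 mod 4, and disc(K) = 4d if d = 2 or 3 mod 4.
Here d = 137, and d mod 4 = 1.
d = 1 mod 4 (O_K = Z[(1+sqrt(d))/2]), so disc(K) = d = 137

137


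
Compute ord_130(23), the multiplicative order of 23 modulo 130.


We want ord_130(23), the smallest k >= 1 with 23^k = 1 mod 130.
n = 130 = 2 * 5 * 13, phi(130) = 48; the order divides phi(n).
Divisors of 48: 1, 2, 3, 4, 6, 8, 12, 16, 24, 48
Repeated squaring mod 130: 23^1 = 23, 23^2 = 9, 23^4 = 81, 23^8 = 61, 23^16 = 81, 23^32 = 61
Test divisors in increasing order:
  k=1: 23^1 = 23 mod 130
  k=2: 23^2 = 9 mod 130
  k=3: 23^3 = 9 * 23 = 77 mod 130
  k=4: 23^4 = 81 mod 130
  k=6: 23^6 = 81 * 9 = 79 mod 130
  k=8: 23^8 = 61 mod 130
  k=12: 23^12 = 61 * 81 = 1 mod 130  <- first divisor giving 1
Order = 12

12


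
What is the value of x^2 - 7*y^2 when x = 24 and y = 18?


x^2 - d*y^2
= 24^2 - 7*18^2
= 576 - 2268
= -1692

-1692


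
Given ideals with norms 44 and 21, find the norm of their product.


N(IJ) = N(I) * N(J)
= 44 * 21
= 924

924


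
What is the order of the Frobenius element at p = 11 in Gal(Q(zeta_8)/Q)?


The Frobenius at p in Gal(Q(zeta_n)/Q) = (Z/nZ)* is the class of p, so its order is ord_8(11), the smallest k >= 1 with 11^k = 1 mod 8.
n = 8 = 2^3, phi(8) = 4; the order divides phi(n).
Divisors of 4: 1, 2, 4
Repeated squaring mod 8: 11^1 = 3, 11^2 = 1, 11^4 = 1
Test divisors in increasing order:
  k=1: 11^1 = 3 mod 8
  k=2: 11^2 = 1 mod 8  <- first divisor giving 1
Order = 2

2


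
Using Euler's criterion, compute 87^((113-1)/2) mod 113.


p = 113 is prime and the exponent is (p-1)/2 = 56, so by Euler's criterion 87^56 = (87/113) = +1 or -1 mod 113.
Compute by square-and-multiply:
  56 = 32 + 16 + 8 (binary 111000)
  Repeated squaring mod 113: 87^1 = 87, 87^2 = 111, 87^4 = 4, 87^8 = 16, 87^16 = 30, 87^32 = 109
  87^56 = 87^32 * 87^16 * 87^8 = 109 * 30 * 16 mod 113
    109 * 30 = 3270 = 106 mod 113
    106 * 16 = 1696 = 1 mod 113
  87^56 = 1 mod 113
Result 1: 87 is a quadratic residue mod 113.
87^56 mod 113 = 1

1


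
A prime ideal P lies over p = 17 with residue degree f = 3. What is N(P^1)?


N(P^a) = p^(a*f)
= 17^(1*3)
= 17^3
= 4913

4913


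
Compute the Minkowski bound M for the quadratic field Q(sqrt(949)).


d = 949, d mod 4 = 1, so disc(K) = d = 949; |disc(K)| = 949
Real quadratic field, so n = 2, s = r2 = 0, r1 = 2
M = (n!/n^n) * (4/pi)^s * sqrt(|disc(K)|) = (2!/2^2) * (4/pi)^0 * sqrt(949)
= 0.5 * 1.000000 * 30.805844
= 15.4029

15.4029


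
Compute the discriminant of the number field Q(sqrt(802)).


For K = Q(sqrt(d)) with d squarefree: disc(K) = d if d = 1 mod 4, and disc(K) = 4d if d = 2 or 3 mod 4.
Here d = 802, and d mod 4 = 2.
d = 2 mod 4, not 1 (O_K = Z[sqrt(d)]), so disc(K) = 4d = 4 * (802) = 3208

3208


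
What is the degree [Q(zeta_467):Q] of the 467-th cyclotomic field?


The degree equals Euler's totient phi(467).
467 = 467
phi(467) = 466

466


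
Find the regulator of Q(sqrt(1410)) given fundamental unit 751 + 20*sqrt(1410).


epsilon = 751 + 20*sqrt(1410)
= 1501.9993
R = ln(1501.9993)
= 7.3146

7.3146


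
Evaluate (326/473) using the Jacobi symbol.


Compute (326/473) via quadratic reciprocity:
  pull out 2: (2/473) = +1  (since 473 mod 8 = 1)
  reciprocity: (163/473) -> +(473/163)
  reduce: (147/163)
  reciprocity: (147/163) -> -(163/147)
  reduce: (16/147)
  pull out 2: (2/147) = -1  (since 147 mod 8 = 3)
  pull out 2: (2/147) = -1  (since 147 mod 8 = 3)
  pull out 2: (2/147) = -1  (since 147 mod 8 = 3)
  pull out 2: (2/147) = -1  (since 147 mod 8 = 3)
  (1/147) = 1
Product of signs = -1

-1


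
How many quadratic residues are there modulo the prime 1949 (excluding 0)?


For prime p, the number of non-zero quadratic residues is (p-1)/2.
= (1949-1)/2
= 974

974


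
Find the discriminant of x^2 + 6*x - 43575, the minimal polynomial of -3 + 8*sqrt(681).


The element -3 + 8*sqrt(681) has minimal polynomial:
x^2 + 6*x - 43575
Discriminant = (6)^2 - 4*(-43575)
= 36 + 174300
= 174336

174336


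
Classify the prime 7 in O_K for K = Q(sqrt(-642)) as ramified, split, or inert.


K = Q(sqrt(-642)). Since d mod 4 = 2, disc(K) = -2568.
Check p | disc: -2568 mod 7 = 1.
p does not divide disc. Compute Legendre symbol (d/p):
2^((7-1)/2) mod 7 = 1
(d/p) = 1, so p splits: (p) = P*P' with e=1, f=1, g=2.
Therefore p is split.

split


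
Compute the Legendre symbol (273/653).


p = 653 is prime, so compute (273/653) with the reciprocity algorithm (Jacobi-symbol steps: pull out 2s via (2/n), flip via reciprocity, reduce):
  reciprocity: (273/653) -> +(653/273)
  reduce: (107/273)
  reciprocity: (107/273) -> +(273/107)
  reduce: (59/107)
  reciprocity: (59/107) -> -(107/59)
  reduce: (48/59)
  pull out 2: (2/59) = -1  (since 59 mod 8 = 3)
  pull out 2: (2/59) = -1  (since 59 mod 8 = 3)
  pull out 2: (2/59) = -1  (since 59 mod 8 = 3)
  pull out 2: (2/59) = -1  (since 59 mod 8 = 3)
  reciprocity: (3/59) -> -(59/3)
  reduce: (2/3)
  pull out 2: (2/3) = -1  (since 3 mod 8 = 3)
  (1/3) = 1
Product of signs = -1
(273/653) = -1

-1


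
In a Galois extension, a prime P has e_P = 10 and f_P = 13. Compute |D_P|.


|D_P| = e * f
= 10 * 13
= 130

130


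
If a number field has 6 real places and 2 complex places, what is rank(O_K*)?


By Dirichlet's unit theorem:
rank = r1 + r2 - 1
= 6 + 2 - 1
= 7

7


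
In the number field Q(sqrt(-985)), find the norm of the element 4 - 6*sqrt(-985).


N(a + b*sqrt(d)) = a^2 - d*b^2
= (4)^2 - (-985)*(-6)^2
= 16 + 35460
= 35476

35476


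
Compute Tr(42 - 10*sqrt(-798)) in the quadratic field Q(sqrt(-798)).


Tr(a + b*sqrt(d)) = (a + b*sqrt(d)) + (a - b*sqrt(d)) = 2a
= 2 * (42)
= 84

84


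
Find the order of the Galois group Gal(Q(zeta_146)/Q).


|Gal(Q(zeta_146)/Q)| = phi(146)
= 72

72


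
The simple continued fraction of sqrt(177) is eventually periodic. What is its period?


Run the CF algorithm for sqrt(177).
a_0 = floor(sqrt(177)) = 13; set m_0=0, q_0=1.
Recurrence: m' = q*a - m,  q' = (d - m'^2)/q,  a' = floor((a_0 + m')/q').
  step 1: m=13, q=8, a=3
  step 2: m=11, q=7, a=3
  step 3: m=10, q=11, a=2
  step 4: m=12, q=3, a=8
  step 5: m=12, q=11, a=2
  step 6: m=10, q=7, a=3
  step 7: m=11, q=8, a=3
  step 8: m=13, q=1, a=26
a_8 = 2*a_0 = 26, so the period closes here.
sqrt(177) = [13; 3, 3, 2, 8, 2, 3, 3, 26]
Period length = 8

8


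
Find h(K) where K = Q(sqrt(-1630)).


K = Q(sqrt(-1630)). d mod 4 = 2, so D = disc(K) = 4d = -6520
h(K) equals the number of primitive reduced positive-definite forms (a, b, c) = a*x^2 + b*x*y + c*y^2 with b^2 - 4ac = D,
where reduced means |b| <= a <= c, with b >= 0 whenever |b| = a or a = c, and primitive means gcd(a, b, c) = 1.
Reduced forces 3a^2 <= |D| = 6520, so 1 <= a <= 46; b must have the parity of D, and c = (b^2 - D)/(4a) must be an integer >= a.
Enumerate a = 1..46, b in [-a, a]:
  a=1: (1, 0, 1630)  [1]
  a=2: (2, 0, 815)  [1]
  a=3..4: none
  a=5: (5, 0, 326)  [1]
  a=6: none
  a=7: (7, -2, 233), (7, 2, 233)  [2]
  a=8..9: none
  a=10: (10, 0, 163)  [1]
  a=11: (11, -6, 149), (11, 6, 149)  [2]
  a=12..13: none
  a=14: (14, -12, 119), (14, 12, 119)  [2]
  a=15..16: none
  a=17: (17, -12, 98), (17, 12, 98)  [2]
  a=18: none
  a=19: (19, -4, 86), (19, 4, 86)  [2]
  a=20..21: none
  a=22: (22, -16, 77), (22, 16, 77)  [2]
  a=23: (23, -14, 73), (23, 14, 73)  [2]
  a=24..28: none
  a=29: (29, -18, 59), (29, 18, 59)  [2]
  a=30..33: none
  a=34: (34, -12, 49), (34, 12, 49)  [2]
  a=35: (35, -30, 53), (35, 30, 53)  [2]
  a=36..37: none
  a=38: (38, -4, 43), (38, 4, 43)  [2]
  a=39..40: none
  a=41: (41, -32, 46), (41, 32, 46)  [2]
  a=42..46: none
Total reduced forms: 1 + 1 + 1 + 2 + 1 + 2 + 2 + 2 + 2 + 2 + 2 + 2 + 2 + 2 + 2 + 2 = 28
h = 28

28


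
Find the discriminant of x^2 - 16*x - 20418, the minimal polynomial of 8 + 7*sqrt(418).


The element 8 + 7*sqrt(418) has minimal polynomial:
x^2 - 16*x - 20418
Discriminant = (-16)^2 - 4*(-20418)
= 256 + 81672
= 81928

81928


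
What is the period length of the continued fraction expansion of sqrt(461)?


Run the CF algorithm for sqrt(461).
a_0 = floor(sqrt(461)) = 21; set m_0=0, q_0=1.
Recurrence: m' = q*a - m,  q' = (d - m'^2)/q,  a' = floor((a_0 + m')/q').
  step 1: m=21, q=20, a=2
  step 2: m=19, q=5, a=8
  step 3: m=21, q=4, a=10
  step 4: m=19, q=25, a=1
  step 5: m=6, q=17, a=1
  step 6: m=11, q=20, a=1
  step 7: m=9, q=19, a=1
  step 8: m=10, q=19, a=1
  step 9: m=9, q=20, a=1
  step 10: m=11, q=17, a=1
  step 11: m=6, q=25, a=1
  step 12: m=19, q=4, a=10
  step 13: m=21, q=5, a=8
  step 14: m=19, q=20, a=2
  step 15: m=21, q=1, a=42
a_15 = 2*a_0 = 42, so the period closes here.
sqrt(461) = [21; 2, 8, 10, 1, 1, 1, 1, 1, 1, 1, 1, 10, 8, 2, 42]
Period length = 15

15


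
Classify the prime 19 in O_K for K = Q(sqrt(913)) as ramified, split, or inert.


K = Q(sqrt(913)). Since d mod 4 = 1, disc(K) = 913.
Check p | disc: 913 mod 19 = 1.
p does not divide disc. Compute Legendre symbol (d/p):
1^((19-1)/2) mod 19 = 1
(d/p) = 1, so p splits: (p) = P*P' with e=1, f=1, g=2.
Therefore p is split.

split


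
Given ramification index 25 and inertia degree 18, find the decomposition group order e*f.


|D_P| = e * f
= 25 * 18
= 450

450


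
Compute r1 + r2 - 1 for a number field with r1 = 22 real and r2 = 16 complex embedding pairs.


By Dirichlet's unit theorem:
rank = r1 + r2 - 1
= 22 + 16 - 1
= 37

37


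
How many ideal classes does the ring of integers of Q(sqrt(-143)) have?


K = Q(sqrt(-143)). d mod 4 = 1, so D = disc(K) = d = -143
h(K) equals the number of primitive reduced positive-definite forms (a, b, c) = a*x^2 + b*x*y + c*y^2 with b^2 - 4ac = D,
where reduced means |b| <= a <= c, with b >= 0 whenever |b| = a or a = c, and primitive means gcd(a, b, c) = 1.
Reduced forces 3a^2 <= |D| = 143, so 1 <= a <= 6; b must have the parity of D, and c = (b^2 - D)/(4a) must be an integer >= a.
Enumerate a = 1..6, b in [-a, a]:
  a=1: (1, 1, 36)  [1]
  a=2: (2, -1, 18), (2, 1, 18)  [2]
  a=3: (3, -1, 12), (3, 1, 12)  [2]
  a=4: (4, -1, 9), (4, 1, 9)  [2]
  a=5: none
  a=6: (6, -5, 7), (6, 1, 6), (6, 5, 7)  [3]
Total reduced forms: 1 + 2 + 2 + 2 + 3 = 10
h = 10

10


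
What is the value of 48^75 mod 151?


p = 151 is prime and the exponent is (p-1)/2 = 75, so by Euler's criterion 48^75 = (48/151) = +1 or -1 mod 151.
Compute by square-and-multiply:
  75 = 64 + 8 + 2 + 1 (binary 1001011)
  Repeated squaring mod 151: 48^1 = 48, 48^2 = 39, 48^4 = 11, 48^8 = 121, 48^16 = 145, 48^32 = 36, 48^64 = 88
  48^75 = 48^64 * 48^8 * 48^2 * 48^1 = 88 * 121 * 39 * 48 mod 151
    88 * 121 = 10648 = 78 mod 151
    78 * 39 = 3042 = 22 mod 151
    22 * 48 = 1056 = 150 mod 151
  48^75 = 150 mod 151
Result 150 = p - 1 = -1 mod 151: 48 is a quadratic non-residue mod 151. As a residue in [0, p-1] the value is 150.
48^75 mod 151 = 150

150
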